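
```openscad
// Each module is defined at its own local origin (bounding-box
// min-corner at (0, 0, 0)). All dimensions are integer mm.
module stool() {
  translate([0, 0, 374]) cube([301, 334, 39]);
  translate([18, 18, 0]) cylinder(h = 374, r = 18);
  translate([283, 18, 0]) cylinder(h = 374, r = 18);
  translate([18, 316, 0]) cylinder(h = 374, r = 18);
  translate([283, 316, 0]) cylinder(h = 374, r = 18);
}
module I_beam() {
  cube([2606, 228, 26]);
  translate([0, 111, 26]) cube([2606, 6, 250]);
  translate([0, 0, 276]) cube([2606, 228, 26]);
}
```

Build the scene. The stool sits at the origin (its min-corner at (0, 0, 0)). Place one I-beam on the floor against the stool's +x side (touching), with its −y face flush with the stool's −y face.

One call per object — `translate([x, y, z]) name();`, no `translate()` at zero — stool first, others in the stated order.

stool();
translate([301, 0, 0]) I_beam();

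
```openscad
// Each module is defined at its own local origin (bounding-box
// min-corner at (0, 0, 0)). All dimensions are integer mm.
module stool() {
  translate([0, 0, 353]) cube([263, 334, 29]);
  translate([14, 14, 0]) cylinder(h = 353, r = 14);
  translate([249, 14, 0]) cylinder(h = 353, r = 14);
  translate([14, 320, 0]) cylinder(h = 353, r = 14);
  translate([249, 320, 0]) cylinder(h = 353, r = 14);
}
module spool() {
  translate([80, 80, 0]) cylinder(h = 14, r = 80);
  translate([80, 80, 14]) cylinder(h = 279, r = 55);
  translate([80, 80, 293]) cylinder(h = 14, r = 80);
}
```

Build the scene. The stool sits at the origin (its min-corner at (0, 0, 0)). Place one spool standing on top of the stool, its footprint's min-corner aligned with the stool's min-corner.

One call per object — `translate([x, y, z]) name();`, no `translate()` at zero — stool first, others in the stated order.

stool();
translate([0, 0, 382]) spool();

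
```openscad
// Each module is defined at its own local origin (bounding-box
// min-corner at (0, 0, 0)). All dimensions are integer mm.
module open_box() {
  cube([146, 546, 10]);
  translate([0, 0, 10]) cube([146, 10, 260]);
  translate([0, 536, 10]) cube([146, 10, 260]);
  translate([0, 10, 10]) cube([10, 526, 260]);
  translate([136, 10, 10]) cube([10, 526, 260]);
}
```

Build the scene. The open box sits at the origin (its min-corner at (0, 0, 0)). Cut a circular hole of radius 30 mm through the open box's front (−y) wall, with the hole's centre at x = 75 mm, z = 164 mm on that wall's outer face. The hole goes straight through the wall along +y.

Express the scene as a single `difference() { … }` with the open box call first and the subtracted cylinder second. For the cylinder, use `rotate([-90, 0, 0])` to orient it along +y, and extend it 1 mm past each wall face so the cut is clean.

difference() {
  open_box();
  translate([75, -1, 164]) rotate([-90, 0, 0]) cylinder(h = 12, r = 30);
}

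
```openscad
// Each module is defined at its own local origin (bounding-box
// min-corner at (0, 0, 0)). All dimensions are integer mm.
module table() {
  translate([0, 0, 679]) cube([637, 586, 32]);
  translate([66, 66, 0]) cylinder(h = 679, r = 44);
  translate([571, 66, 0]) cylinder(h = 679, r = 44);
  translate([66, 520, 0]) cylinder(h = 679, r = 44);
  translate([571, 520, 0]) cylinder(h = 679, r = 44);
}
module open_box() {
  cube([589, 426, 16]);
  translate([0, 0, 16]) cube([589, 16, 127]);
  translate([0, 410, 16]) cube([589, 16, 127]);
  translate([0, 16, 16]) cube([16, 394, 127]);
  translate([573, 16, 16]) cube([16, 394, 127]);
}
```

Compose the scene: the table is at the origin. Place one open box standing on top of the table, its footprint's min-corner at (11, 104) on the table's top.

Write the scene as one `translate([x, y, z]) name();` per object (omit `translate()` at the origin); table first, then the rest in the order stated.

table();
translate([11, 104, 711]) open_box();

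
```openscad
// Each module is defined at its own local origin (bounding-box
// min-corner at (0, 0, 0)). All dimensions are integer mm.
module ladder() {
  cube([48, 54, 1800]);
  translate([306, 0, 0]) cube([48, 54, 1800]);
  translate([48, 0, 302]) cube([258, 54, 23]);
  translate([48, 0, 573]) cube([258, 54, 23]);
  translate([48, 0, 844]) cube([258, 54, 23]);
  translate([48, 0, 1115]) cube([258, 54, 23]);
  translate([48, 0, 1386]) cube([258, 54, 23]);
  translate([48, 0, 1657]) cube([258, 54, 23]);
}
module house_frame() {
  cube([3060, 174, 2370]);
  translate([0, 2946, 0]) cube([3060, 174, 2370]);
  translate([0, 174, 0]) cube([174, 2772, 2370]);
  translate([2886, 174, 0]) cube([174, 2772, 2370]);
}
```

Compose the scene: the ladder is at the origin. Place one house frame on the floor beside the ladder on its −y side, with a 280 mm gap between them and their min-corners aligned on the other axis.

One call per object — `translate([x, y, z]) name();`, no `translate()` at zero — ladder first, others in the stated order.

ladder();
translate([0, -3400, 0]) house_frame();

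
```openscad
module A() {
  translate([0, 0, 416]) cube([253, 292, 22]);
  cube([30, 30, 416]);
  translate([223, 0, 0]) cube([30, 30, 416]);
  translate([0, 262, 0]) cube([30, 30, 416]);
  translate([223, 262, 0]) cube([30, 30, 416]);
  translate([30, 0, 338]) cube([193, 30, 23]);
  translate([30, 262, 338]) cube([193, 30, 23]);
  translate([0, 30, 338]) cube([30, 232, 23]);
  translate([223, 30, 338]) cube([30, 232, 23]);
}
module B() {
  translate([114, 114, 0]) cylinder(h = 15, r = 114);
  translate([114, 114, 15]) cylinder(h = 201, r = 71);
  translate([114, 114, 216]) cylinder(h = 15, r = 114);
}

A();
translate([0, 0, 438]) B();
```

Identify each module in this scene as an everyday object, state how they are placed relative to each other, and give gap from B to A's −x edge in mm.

A is a stool. B is a spool. The spool is on top of the stool. The gap from the spool to the stool's −x edge is 0 mm.

The spool's min-x is at 0; the stool's min-x is 0; gap = 0 mm.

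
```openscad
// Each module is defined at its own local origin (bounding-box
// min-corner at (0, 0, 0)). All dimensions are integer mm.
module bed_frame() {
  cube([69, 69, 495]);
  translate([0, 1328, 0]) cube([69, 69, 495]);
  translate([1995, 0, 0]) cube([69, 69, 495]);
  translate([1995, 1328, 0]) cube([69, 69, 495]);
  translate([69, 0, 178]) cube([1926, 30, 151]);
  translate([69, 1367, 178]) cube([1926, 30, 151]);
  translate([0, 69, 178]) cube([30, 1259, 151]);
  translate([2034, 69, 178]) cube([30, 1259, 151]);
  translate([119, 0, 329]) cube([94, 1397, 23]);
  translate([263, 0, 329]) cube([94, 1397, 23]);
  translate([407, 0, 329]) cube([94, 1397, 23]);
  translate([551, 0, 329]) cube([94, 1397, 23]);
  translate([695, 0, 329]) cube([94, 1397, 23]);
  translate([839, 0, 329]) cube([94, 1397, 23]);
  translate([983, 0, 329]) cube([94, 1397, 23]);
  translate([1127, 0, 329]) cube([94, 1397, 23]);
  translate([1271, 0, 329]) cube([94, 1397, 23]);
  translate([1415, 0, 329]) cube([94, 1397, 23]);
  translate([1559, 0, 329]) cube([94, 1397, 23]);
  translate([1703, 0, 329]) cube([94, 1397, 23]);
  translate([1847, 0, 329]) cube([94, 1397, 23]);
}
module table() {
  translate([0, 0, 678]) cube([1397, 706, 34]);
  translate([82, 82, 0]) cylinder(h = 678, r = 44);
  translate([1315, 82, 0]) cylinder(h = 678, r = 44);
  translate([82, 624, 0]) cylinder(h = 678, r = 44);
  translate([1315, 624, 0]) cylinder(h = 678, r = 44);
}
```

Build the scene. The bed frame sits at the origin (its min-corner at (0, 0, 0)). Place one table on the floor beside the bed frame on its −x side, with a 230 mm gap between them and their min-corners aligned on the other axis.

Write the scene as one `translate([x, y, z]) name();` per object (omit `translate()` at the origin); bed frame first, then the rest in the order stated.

bed_frame();
translate([-1627, 0, 0]) table();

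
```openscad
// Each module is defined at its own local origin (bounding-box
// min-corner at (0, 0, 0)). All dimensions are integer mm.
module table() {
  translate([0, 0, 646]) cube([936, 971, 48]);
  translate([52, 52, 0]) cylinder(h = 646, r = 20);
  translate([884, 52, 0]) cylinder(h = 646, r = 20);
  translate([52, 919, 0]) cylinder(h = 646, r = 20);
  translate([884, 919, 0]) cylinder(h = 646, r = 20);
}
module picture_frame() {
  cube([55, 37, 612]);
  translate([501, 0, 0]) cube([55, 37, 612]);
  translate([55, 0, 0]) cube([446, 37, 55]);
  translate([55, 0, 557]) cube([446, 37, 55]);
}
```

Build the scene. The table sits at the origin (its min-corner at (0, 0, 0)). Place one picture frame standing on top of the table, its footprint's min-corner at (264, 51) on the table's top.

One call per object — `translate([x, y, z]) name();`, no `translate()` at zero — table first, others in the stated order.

table();
translate([264, 51, 694]) picture_frame();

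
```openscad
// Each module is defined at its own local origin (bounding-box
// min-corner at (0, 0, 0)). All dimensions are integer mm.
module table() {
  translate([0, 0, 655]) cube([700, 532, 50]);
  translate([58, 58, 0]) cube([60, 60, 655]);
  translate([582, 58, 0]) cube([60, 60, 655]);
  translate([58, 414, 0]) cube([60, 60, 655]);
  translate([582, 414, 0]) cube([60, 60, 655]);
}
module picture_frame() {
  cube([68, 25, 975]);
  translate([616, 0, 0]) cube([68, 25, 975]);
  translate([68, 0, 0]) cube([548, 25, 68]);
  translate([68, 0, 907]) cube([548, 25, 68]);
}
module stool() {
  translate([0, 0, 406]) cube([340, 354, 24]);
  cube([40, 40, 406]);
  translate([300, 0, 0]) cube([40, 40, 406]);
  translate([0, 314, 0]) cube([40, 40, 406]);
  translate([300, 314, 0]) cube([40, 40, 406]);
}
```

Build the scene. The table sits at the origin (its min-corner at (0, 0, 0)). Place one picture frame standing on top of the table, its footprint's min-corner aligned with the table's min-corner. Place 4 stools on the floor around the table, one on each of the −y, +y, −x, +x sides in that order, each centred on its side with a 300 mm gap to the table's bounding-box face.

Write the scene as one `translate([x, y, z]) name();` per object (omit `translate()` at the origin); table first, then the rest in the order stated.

table();
translate([0, 0, 705]) picture_frame();
translate([180, -654, 0]) stool();
translate([180, 832, 0]) stool();
translate([-640, 89, 0]) stool();
translate([1000, 89, 0]) stool();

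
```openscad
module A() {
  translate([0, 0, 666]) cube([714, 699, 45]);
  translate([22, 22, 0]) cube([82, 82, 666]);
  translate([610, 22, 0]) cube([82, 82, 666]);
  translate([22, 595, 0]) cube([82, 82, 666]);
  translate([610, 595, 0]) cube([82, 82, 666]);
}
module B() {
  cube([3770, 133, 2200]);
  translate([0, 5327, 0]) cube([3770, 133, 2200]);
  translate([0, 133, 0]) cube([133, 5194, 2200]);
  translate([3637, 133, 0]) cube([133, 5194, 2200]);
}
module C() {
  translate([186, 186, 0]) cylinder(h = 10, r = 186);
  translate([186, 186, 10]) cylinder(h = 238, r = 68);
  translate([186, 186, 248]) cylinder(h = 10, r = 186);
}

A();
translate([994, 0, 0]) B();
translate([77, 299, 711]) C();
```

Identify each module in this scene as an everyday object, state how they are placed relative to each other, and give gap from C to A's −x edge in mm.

A is a table. B is a house frame. C is a spool. The house frame is on the floor beside the table on its +x side. The spool is on top of the table. The gap from the spool to the table's −x edge is 77 mm.

The spool's min-x is at 77; the table's min-x is 0; gap = 77 mm.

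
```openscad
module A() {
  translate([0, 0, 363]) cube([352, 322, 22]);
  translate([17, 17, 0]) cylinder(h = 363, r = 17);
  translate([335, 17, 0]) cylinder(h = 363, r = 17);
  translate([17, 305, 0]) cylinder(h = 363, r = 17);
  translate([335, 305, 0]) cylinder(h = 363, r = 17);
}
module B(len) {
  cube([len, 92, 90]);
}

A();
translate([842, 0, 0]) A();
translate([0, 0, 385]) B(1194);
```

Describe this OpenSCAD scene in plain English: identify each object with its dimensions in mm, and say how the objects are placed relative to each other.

A is a four-legged stool. The seat is 352×322 mm, 22 mm thick, top at z = 385 mm. It stands on four round legs, each 34 mm in diameter, from z = 0 to the seat underside, each leg's axis is inset half a diameter from the nearest pair of seat edges (so the leg's bounding box is flush with the corner).

B is a rectangular beam 1194 mm long (x), 92 mm deep (y), 90 mm thick (z).

The beam spans the tops of two stools placed 490 mm apart, resting at z = 385 mm.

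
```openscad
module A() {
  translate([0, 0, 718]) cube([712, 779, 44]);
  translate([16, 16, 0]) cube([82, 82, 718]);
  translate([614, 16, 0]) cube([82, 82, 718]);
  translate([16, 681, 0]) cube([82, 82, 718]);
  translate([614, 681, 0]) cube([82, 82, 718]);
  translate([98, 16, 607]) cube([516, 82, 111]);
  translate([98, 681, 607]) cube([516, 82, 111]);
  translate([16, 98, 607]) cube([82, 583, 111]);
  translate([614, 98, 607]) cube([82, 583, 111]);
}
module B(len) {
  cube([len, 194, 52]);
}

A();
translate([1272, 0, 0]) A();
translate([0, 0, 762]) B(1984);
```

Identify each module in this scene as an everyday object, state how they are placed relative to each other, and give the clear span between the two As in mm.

A is a table. B is a beam. A beam spans the tops of two tables. The clear span between the two tables is 560 mm.

Second table starts at x = 1272; first ends at x = 712; clear span = 1272 − 712 = 560 mm.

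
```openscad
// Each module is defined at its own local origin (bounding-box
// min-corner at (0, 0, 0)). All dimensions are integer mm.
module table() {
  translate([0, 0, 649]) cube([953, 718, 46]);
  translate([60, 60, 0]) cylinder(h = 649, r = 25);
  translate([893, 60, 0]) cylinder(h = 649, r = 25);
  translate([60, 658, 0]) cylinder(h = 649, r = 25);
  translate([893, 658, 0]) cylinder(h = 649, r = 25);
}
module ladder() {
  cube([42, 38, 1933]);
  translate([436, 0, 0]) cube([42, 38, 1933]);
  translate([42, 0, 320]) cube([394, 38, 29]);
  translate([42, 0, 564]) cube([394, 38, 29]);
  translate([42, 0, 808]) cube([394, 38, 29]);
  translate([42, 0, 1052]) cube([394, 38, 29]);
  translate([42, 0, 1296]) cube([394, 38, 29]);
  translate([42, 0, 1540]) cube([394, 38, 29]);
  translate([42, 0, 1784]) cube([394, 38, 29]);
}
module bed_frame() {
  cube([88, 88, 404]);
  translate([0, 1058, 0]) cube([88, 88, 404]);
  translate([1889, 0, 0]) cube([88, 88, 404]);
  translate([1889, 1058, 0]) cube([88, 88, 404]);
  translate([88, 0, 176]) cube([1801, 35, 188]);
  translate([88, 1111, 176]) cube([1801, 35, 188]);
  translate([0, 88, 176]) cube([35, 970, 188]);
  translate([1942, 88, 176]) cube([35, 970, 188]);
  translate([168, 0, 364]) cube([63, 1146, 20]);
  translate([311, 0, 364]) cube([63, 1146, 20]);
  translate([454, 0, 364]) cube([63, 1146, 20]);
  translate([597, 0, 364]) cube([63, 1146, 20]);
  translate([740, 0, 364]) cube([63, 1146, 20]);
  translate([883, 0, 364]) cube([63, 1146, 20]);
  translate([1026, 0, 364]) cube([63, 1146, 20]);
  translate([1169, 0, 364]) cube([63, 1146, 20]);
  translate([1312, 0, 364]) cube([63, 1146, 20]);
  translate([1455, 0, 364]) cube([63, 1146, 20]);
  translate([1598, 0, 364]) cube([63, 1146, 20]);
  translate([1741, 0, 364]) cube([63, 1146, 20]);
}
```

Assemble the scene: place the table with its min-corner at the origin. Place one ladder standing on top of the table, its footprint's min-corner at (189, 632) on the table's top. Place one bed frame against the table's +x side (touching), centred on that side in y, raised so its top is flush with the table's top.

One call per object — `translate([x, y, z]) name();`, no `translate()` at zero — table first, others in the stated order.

table();
translate([189, 632, 695]) ladder();
translate([953, -214, 291]) bed_frame();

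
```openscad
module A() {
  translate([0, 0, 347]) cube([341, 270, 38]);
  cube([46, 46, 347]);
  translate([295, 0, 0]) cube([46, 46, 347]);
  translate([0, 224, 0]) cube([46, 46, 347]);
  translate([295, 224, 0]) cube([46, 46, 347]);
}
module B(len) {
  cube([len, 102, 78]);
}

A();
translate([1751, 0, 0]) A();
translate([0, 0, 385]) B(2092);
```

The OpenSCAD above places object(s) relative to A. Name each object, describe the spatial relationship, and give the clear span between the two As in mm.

A is a stool. B is a beam. A beam spans the tops of two stools. The clear span between the two stools is 1410 mm.

Second stool starts at x = 1751; first ends at x = 341; clear span = 1751 − 341 = 1410 mm.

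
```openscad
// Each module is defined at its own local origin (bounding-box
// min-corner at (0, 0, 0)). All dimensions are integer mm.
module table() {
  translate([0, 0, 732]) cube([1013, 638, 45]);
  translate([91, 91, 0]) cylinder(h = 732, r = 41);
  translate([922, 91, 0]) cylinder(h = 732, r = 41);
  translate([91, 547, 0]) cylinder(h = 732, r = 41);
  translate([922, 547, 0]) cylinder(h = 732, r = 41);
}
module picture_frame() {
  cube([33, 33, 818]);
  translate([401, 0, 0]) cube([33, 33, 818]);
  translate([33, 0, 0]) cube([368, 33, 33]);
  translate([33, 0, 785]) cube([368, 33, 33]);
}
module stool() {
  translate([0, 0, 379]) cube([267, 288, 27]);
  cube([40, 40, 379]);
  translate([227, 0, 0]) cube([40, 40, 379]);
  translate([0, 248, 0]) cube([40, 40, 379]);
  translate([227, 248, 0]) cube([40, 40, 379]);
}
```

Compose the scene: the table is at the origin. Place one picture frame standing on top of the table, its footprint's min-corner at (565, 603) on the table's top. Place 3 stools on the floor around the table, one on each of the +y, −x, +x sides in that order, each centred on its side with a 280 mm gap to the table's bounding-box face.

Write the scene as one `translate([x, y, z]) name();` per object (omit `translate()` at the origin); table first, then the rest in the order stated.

table();
translate([565, 603, 777]) picture_frame();
translate([373, 918, 0]) stool();
translate([-547, 175, 0]) stool();
translate([1293, 175, 0]) stool();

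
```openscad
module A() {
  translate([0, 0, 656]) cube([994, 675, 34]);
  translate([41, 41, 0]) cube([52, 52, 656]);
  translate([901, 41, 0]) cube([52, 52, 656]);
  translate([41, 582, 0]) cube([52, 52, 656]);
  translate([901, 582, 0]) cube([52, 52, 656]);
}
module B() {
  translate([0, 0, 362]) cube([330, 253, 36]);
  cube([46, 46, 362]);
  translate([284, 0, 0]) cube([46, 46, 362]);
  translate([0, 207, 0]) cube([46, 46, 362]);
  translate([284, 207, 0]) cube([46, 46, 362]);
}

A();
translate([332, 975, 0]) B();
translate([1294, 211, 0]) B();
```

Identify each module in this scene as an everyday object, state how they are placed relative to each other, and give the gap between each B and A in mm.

A is a table. B is a stool. Two stools sit around the table at the +y, +x sides. The gap between each stool and the table is 300 mm.

Each stool's nearest face is 300 mm from the table's bounding box.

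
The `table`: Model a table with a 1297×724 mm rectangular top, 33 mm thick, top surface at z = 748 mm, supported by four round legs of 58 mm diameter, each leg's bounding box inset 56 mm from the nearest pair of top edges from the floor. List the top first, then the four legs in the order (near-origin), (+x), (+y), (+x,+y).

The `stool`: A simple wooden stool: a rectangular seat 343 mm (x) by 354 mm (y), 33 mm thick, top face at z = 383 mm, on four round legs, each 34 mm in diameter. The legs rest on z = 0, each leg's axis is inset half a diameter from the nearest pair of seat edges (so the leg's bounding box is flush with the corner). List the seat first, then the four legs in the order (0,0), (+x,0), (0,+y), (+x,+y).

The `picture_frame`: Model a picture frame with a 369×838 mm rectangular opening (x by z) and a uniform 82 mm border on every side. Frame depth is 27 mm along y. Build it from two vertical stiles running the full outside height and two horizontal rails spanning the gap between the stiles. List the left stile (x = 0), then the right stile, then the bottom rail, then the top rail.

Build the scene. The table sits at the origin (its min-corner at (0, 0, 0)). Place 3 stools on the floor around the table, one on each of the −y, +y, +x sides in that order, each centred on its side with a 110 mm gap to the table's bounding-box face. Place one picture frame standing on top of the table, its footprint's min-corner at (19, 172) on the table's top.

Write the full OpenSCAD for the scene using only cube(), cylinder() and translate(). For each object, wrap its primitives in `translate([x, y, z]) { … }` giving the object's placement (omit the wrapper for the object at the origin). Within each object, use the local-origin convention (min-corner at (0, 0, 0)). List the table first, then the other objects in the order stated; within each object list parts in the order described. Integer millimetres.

translate([0, 0, 715]) cube([1297, 724, 33]);
translate([85, 85, 0]) cylinder(h = 715, r = 29);
translate([1212, 85, 0]) cylinder(h = 715, r = 29);
translate([85, 639, 0]) cylinder(h = 715, r = 29);
translate([1212, 639, 0]) cylinder(h = 715, r = 29);
translate([477, -464, 0]) {
  translate([0, 0, 350]) cube([343, 354, 33]);
  translate([17, 17, 0]) cylinder(h = 350, r = 17);
  translate([326, 17, 0]) cylinder(h = 350, r = 17);
  translate([17, 337, 0]) cylinder(h = 350, r = 17);
  translate([326, 337, 0]) cylinder(h = 350, r = 17);
}
translate([477, 834, 0]) {
  translate([0, 0, 350]) cube([343, 354, 33]);
  translate([17, 17, 0]) cylinder(h = 350, r = 17);
  translate([326, 17, 0]) cylinder(h = 350, r = 17);
  translate([17, 337, 0]) cylinder(h = 350, r = 17);
  translate([326, 337, 0]) cylinder(h = 350, r = 17);
}
translate([1407, 185, 0]) {
  translate([0, 0, 350]) cube([343, 354, 33]);
  translate([17, 17, 0]) cylinder(h = 350, r = 17);
  translate([326, 17, 0]) cylinder(h = 350, r = 17);
  translate([17, 337, 0]) cylinder(h = 350, r = 17);
  translate([326, 337, 0]) cylinder(h = 350, r = 17);
}
translate([19, 172, 748]) {
  cube([82, 27, 1002]);
  translate([451, 0, 0]) cube([82, 27, 1002]);
  translate([82, 0, 0]) cube([369, 27, 82]);
  translate([82, 0, 920]) cube([369, 27, 82]);
}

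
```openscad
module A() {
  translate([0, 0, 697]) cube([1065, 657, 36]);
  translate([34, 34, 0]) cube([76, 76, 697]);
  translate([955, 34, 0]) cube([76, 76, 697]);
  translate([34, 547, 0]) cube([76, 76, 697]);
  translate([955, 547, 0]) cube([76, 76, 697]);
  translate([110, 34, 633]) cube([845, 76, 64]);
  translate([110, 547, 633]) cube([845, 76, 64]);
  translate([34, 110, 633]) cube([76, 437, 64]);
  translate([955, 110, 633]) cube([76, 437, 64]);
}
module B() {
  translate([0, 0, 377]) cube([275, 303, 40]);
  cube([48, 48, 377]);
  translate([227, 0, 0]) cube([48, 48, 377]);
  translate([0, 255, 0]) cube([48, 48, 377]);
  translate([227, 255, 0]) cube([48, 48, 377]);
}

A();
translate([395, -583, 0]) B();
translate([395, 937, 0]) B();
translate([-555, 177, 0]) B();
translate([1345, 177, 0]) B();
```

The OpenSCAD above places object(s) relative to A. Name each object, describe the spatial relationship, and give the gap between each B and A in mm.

Each stool's nearest face is 280 mm from the table's bounding box.

A is a table. B is a stool. Four stools sit around the table at the −y, +y, −x, +x sides. The gap between each stool and the table is 280 mm.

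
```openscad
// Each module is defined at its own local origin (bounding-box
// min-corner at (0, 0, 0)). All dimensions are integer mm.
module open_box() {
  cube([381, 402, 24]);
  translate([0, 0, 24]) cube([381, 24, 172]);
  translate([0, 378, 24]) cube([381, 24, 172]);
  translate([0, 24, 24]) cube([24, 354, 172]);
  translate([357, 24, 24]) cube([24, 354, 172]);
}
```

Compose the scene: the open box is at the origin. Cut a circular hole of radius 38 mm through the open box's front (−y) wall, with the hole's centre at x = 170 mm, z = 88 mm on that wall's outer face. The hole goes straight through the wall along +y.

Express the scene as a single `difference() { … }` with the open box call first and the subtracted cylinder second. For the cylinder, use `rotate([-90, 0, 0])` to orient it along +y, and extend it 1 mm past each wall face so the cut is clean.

difference() {
  open_box();
  translate([170, -1, 88]) rotate([-90, 0, 0]) cylinder(h = 26, r = 38);
}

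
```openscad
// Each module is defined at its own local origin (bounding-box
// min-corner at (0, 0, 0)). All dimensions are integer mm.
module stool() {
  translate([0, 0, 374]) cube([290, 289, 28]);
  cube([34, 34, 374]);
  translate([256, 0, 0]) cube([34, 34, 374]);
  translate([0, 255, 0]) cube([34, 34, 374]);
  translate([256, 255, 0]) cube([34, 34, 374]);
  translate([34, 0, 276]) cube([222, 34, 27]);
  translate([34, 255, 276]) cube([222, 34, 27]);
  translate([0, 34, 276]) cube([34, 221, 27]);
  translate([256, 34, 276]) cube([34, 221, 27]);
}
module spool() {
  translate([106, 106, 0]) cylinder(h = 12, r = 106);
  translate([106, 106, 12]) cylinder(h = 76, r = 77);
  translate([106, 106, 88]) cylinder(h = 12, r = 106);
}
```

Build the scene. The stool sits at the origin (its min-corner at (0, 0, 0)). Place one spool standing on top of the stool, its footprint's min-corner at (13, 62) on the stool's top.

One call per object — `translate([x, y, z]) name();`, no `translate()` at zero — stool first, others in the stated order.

stool();
translate([13, 62, 402]) spool();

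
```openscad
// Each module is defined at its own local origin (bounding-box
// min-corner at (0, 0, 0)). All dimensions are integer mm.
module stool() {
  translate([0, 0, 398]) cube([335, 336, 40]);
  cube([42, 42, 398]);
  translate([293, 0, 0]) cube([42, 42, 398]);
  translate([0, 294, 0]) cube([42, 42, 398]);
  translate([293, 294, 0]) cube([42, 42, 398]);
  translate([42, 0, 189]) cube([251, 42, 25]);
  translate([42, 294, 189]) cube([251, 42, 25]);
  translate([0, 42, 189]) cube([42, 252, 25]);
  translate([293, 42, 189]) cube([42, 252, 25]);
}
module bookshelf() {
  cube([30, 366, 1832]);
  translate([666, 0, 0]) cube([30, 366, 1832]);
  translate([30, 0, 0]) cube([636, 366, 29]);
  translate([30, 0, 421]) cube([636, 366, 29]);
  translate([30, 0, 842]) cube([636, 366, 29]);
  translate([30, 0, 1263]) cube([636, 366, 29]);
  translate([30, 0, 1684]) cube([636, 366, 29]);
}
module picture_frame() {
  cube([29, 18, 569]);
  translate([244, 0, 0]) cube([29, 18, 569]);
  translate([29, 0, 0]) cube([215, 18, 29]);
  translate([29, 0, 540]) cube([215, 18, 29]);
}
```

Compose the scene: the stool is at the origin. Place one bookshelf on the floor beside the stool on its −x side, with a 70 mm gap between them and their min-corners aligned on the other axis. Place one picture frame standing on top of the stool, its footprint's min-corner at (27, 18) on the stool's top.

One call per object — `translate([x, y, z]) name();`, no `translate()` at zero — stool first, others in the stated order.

stool();
translate([-766, 0, 0]) bookshelf();
translate([27, 18, 438]) picture_frame();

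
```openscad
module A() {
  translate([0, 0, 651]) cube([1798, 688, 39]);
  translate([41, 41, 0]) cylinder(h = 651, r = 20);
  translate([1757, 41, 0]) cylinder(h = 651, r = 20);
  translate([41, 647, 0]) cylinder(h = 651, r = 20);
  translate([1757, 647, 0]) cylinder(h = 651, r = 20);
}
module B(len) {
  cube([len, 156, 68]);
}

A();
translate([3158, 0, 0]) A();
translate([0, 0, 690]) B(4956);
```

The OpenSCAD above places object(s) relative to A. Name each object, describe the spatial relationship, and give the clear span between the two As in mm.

A is a table. B is a beam. A beam spans the tops of two tables. The clear span between the two tables is 1360 mm.

Second table starts at x = 3158; first ends at x = 1798; clear span = 3158 − 1798 = 1360 mm.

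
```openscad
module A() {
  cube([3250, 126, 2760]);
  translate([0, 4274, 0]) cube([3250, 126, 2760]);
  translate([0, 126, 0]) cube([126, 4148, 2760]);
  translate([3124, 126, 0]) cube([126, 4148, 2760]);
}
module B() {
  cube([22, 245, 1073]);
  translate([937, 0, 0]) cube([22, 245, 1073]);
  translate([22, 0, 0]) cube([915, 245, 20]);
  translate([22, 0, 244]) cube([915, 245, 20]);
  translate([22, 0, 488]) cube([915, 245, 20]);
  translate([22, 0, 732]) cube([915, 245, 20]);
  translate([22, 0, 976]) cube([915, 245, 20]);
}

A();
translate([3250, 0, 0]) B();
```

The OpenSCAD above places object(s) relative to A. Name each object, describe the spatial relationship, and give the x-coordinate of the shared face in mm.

The house frame's +x face and the bookshelf's −x face are both at x = 3250 mm.

A is a house frame. B is a bookshelf. The bookshelf is against the house frame's +x side, with their −y faces flush. The x-coordinate of the shared face is 3250 mm.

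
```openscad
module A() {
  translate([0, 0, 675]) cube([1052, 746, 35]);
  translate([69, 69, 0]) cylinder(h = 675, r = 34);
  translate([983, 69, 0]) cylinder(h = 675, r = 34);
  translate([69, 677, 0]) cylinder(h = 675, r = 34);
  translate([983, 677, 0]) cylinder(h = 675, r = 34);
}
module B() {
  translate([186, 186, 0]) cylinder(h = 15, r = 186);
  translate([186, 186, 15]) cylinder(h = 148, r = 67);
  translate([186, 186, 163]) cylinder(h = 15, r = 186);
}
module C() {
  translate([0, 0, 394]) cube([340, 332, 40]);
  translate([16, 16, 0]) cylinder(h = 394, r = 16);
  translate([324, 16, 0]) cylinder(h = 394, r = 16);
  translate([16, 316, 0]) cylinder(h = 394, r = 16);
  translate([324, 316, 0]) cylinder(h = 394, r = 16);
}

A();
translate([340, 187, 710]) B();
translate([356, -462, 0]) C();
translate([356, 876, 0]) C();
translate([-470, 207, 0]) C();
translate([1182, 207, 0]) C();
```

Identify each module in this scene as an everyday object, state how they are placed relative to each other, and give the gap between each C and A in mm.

A is a table. B is a spool. C is a stool. The spool is on top of the table, centred. Four stools sit around the table at the −y, +y, −x, +x sides. The gap between each stool and the table is 130 mm.

Each stool's nearest face is 130 mm from the table's bounding box.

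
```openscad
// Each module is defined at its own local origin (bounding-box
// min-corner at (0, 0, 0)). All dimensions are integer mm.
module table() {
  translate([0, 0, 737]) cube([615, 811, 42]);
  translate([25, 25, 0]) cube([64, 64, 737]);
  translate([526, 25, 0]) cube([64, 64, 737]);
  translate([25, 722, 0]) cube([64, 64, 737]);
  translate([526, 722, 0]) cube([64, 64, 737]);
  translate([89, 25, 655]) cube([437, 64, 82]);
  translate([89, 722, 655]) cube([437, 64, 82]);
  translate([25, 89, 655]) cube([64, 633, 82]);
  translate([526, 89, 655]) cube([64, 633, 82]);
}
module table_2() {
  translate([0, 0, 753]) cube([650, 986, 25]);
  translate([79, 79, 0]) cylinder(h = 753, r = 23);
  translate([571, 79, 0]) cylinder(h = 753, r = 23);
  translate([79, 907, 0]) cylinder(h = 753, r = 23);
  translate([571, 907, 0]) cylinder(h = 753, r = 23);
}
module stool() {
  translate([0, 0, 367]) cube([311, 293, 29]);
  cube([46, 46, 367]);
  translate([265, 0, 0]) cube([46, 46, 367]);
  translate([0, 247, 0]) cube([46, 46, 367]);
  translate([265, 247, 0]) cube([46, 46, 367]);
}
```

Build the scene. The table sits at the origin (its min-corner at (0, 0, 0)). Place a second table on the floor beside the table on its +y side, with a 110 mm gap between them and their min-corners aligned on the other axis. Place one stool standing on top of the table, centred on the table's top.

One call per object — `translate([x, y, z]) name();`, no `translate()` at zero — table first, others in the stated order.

table();
translate([0, 921, 0]) table_2();
translate([152, 259, 779]) stool();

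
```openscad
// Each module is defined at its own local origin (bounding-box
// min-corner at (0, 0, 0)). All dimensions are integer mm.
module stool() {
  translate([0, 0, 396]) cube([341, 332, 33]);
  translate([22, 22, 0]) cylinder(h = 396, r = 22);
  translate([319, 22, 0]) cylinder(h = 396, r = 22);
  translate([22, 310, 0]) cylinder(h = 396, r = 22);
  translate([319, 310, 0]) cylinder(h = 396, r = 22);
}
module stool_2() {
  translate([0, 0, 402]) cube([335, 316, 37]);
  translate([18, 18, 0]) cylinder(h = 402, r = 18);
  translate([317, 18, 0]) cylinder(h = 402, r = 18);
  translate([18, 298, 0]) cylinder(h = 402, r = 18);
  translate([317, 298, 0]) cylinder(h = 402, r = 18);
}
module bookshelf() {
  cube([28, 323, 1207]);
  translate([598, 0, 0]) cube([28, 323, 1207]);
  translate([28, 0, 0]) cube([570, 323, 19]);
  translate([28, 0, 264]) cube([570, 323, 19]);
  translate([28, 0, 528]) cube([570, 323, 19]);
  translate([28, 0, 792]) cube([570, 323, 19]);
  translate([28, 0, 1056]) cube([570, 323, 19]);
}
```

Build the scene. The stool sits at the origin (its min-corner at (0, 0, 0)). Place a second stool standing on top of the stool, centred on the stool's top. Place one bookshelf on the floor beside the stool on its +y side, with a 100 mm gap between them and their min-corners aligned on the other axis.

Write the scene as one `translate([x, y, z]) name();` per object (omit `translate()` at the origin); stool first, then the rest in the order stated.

stool();
translate([3, 8, 429]) stool_2();
translate([0, 432, 0]) bookshelf();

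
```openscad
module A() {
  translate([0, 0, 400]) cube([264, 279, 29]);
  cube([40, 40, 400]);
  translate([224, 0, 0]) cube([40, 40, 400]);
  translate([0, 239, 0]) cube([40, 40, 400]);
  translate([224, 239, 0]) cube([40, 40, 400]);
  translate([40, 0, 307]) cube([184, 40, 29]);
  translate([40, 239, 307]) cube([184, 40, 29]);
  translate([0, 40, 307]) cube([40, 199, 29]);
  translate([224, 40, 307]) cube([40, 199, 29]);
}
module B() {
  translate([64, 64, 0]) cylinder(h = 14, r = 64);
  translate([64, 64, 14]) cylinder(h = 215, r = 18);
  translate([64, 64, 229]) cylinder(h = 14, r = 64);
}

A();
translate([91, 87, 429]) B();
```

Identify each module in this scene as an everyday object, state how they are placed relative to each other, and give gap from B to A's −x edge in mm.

The spool's min-x is at 91; the stool's min-x is 0; gap = 91 mm.

A is a stool. B is a spool. The spool is on top of the stool. The gap from the spool to the stool's −x edge is 91 mm.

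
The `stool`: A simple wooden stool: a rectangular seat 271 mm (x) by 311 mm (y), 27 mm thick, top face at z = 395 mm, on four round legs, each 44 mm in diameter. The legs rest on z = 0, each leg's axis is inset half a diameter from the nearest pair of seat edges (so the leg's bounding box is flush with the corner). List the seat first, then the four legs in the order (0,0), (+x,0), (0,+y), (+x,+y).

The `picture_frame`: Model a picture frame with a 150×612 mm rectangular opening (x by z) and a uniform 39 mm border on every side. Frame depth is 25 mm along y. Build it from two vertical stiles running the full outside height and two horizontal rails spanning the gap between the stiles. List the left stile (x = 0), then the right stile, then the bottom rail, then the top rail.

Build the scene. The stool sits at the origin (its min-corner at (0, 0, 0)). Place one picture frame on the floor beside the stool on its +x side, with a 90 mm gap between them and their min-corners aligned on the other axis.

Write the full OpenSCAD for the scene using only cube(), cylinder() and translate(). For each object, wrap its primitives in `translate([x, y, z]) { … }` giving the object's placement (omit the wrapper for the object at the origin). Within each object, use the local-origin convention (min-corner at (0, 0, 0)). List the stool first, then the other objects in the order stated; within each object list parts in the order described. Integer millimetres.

translate([0, 0, 368]) cube([271, 311, 27]);
translate([22, 22, 0]) cylinder(h = 368, r = 22);
translate([249, 22, 0]) cylinder(h = 368, r = 22);
translate([22, 289, 0]) cylinder(h = 368, r = 22);
translate([249, 289, 0]) cylinder(h = 368, r = 22);
translate([361, 0, 0]) {
  cube([39, 25, 690]);
  translate([189, 0, 0]) cube([39, 25, 690]);
  translate([39, 0, 0]) cube([150, 25, 39]);
  translate([39, 0, 651]) cube([150, 25, 39]);
}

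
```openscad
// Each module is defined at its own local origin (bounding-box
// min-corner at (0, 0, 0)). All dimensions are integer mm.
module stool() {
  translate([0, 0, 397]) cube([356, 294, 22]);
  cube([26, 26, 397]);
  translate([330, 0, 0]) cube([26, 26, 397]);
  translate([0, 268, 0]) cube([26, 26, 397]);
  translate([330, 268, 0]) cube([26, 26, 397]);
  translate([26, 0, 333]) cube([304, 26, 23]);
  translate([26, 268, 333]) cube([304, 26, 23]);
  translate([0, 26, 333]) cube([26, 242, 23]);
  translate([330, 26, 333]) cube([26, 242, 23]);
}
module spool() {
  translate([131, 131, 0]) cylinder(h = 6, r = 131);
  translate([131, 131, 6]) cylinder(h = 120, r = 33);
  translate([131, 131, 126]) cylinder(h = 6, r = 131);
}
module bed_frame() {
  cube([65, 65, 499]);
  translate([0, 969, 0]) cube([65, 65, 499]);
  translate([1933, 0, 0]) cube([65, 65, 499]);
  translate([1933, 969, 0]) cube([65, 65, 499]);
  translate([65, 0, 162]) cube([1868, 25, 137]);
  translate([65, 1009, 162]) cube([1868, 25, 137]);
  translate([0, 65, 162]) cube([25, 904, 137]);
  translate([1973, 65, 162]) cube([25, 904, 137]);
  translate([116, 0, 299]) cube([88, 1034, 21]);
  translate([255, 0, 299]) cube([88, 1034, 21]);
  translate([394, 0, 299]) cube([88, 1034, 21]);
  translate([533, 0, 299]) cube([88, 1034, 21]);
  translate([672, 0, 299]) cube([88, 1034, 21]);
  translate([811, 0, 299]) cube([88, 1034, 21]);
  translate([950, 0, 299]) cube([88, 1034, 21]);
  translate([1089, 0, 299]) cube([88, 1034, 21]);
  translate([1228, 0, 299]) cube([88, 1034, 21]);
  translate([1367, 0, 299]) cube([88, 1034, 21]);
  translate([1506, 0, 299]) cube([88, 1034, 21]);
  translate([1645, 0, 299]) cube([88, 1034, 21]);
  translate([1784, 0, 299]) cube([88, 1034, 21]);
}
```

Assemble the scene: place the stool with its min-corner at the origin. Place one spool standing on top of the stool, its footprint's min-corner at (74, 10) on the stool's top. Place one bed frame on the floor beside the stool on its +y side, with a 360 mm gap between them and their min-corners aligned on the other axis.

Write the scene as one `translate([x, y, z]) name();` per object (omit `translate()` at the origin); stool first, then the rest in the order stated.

stool();
translate([74, 10, 419]) spool();
translate([0, 654, 0]) bed_frame();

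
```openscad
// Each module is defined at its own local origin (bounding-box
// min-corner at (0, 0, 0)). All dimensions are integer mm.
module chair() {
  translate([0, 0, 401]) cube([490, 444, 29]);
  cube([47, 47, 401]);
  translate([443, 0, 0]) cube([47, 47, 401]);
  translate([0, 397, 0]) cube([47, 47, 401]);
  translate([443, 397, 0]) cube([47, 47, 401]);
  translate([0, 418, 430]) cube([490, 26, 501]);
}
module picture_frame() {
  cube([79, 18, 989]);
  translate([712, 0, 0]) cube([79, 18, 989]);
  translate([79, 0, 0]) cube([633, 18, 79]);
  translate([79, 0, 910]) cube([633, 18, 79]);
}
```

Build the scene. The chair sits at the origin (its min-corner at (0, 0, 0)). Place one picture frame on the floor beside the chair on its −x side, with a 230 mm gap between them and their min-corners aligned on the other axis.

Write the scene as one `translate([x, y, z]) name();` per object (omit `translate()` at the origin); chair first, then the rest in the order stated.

chair();
translate([-1021, 0, 0]) picture_frame();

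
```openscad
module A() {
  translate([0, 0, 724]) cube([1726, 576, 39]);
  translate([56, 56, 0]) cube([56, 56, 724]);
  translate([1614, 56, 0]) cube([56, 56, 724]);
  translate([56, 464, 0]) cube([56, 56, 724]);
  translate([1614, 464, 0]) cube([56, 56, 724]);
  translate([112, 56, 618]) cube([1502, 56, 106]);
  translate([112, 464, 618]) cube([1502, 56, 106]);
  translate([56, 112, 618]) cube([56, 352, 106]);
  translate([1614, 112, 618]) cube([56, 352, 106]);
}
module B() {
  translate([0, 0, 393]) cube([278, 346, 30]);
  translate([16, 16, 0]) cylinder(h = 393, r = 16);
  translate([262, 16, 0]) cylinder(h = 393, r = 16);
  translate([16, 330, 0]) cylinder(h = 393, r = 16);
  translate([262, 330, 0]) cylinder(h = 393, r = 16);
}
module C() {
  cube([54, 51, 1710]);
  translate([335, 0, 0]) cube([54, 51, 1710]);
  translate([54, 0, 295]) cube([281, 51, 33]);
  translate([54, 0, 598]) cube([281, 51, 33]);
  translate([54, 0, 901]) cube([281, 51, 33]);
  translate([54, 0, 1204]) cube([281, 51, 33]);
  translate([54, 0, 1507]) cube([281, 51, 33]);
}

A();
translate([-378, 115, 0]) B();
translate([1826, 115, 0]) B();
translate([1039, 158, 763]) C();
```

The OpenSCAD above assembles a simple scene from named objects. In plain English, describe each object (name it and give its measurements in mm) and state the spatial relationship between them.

A is a rectangular dining table. The top is 1726×576×39 mm with its upper surface at z = 763 mm. It stands on four 56×56 mm square legs, each inset 56 mm from the nearest pair of top edges, running from the floor to the underside of the top. Four apron rails, 56 mm thick and 106 mm tall, run between adjacent legs with their top edges flush with the underside of the top and their outer faces flush with the legs' outer faces.

B is a four-legged stool. The seat is 278×346 mm, 30 mm thick, top at z = 423 mm. It stands on four round legs, each 32 mm in diameter, from z = 0 to the seat underside, each leg's axis is inset half a diameter from the nearest pair of seat edges (so the leg's bounding box is flush with the corner).

C is a straight ladder. Two 54×51 mm vertical rails, 1710 mm tall, stand 389 mm apart (outside-to-outside) with their front faces coplanar on the −y side. 5 rungs, each 51 mm deep and 33 mm tall, span between the inner faces of the rails, front faces flush with the rails. The lowest rung's underside is at z = 295 mm and rungs are spaced 303 mm apart (underside to underside).

Two stools sit around the table at the −x, +x sides. The ladder is on top of the table.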